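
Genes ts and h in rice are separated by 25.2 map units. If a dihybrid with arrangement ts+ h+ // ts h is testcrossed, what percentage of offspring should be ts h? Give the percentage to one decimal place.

37.4%

A map distance of 25.2 map units corresponds to a recombination frequency of 0.252.
The F1 is ts+ h+ / ts h, so ts h is a parental gamete class with expected frequency (1 − r)/2 = 0.748/2 = 0.3740.
That is 0.3740 = 37.4% of the progeny.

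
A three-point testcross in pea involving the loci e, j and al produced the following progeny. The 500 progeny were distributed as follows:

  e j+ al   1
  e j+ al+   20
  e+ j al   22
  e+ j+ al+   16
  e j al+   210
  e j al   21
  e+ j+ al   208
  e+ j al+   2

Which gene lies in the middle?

e

The two most frequent reciprocal classes, e j al+ and e+ j+ al, are the parental types, so the F1 was e j al+ / e+ j+ al.
The two rarest classes, e+ j al+ and e j+ al, are the double crossovers. Comparing them with the parentals, only the e allele has switched, so e is the middle locus and the order is j – e – al.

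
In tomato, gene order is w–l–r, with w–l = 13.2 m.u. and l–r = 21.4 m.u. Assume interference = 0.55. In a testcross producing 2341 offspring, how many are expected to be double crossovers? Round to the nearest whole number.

30

Map distances give recombination frequencies of 0.132 and 0.214 for the two intervals.
With interference 0.55 (so coincidence = 0.45), expected double-crossover frequency = 0.132 × 0.214 × 0.45 = 0.01271.
Expected number = 0.01271 × 2341 = 29.76 ≈ 30.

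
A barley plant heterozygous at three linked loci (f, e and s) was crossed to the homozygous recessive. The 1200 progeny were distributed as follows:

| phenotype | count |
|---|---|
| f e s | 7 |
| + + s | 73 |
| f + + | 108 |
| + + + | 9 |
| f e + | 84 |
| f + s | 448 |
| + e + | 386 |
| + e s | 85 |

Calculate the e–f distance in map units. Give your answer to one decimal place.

14.4 map units

The two most frequent reciprocal classes, + e + and f + s, are the parental types, so the F1 was + e + / f + s.
The two rarest classes, + + + and f e s, are the double crossovers. Comparing them with the parentals, only the e allele has switched, so e is the middle locus and the order is s – e – f.
Crossovers in the e–f interval produce the single-crossover classes f e + and + + s (84 + 73 = 157) plus the double crossovers (16).
RF(e–f) = (157 + 16) / 1200 = 173/1200 = 0.1442 → 14.4 map units.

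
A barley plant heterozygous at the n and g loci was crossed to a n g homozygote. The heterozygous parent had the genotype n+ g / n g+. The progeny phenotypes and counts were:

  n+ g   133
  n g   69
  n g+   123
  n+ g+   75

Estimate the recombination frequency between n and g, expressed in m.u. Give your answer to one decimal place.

36.0 m.u.

The recombinant classes are n+ g+ and n g: 75 + 69 = 144.
Recombination frequency = 144/400 = 0.3600 ≈ 36.0%, i.e. 36.0 m.u.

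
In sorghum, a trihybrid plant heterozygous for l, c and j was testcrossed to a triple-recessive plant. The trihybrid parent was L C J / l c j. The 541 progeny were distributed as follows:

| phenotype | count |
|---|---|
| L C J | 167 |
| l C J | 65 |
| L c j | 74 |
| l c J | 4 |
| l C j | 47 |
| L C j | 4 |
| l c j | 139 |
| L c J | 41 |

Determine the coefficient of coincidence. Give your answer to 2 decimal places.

The two rarest classes, L C j and l c J, are the double crossovers. Comparing them with the parentals, only the j allele has switched, so j is the middle locus and the order is c – j – l.
c–j: (88 + 8)/541 = 0.1774; j–l: (139 + 8)/541 = 0.2717.
Expected DCO frequency = 0.1774 × 0.2717 ≈ 0.04820; observed = 8/541 ≈ 0.01479.
Coefficient of coincidence = 0.01479/0.04820 ≈ 0.31.

0.31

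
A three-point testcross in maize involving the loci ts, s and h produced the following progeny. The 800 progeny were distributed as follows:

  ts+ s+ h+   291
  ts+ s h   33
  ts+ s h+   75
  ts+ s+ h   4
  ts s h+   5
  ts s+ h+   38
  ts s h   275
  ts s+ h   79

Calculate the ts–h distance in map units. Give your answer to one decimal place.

The two most frequent reciprocal classes, ts+ s+ h+ and ts s h, are the parental types, so the F1 was ts+ s+ h+ / ts s h.
The two rarest classes, ts+ s+ h and ts s h+, are the double crossovers. Comparing them with the parentals, only the h allele has switched, so h is the middle locus and the order is ts – h – s.
Crossovers in the ts–h interval produce the single-crossover classes ts s+ h+ and ts+ s h (38 + 33 = 71) plus the double crossovers (9).
RF(ts–h) = (71 + 9) / 800 = 80/800 = 0.1000 → 10.0 map units.

10.0 map units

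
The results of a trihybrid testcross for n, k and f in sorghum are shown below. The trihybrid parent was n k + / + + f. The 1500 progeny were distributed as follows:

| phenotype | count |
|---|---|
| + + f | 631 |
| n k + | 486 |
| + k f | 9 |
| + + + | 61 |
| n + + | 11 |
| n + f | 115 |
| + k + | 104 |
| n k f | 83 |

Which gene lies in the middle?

The two rarest classes, n + + and + k f, are the double crossovers. Comparing them with the parentals, only the k allele has switched, so k is the middle locus and the order is f – k – n.

k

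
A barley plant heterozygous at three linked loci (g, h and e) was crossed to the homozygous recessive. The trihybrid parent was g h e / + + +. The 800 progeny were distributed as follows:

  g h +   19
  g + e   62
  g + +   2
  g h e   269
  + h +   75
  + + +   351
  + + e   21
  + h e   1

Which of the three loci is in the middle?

g

The two rarest classes, + h e and g + +, are the double crossovers. Comparing them with the parentals, only the g allele has switched, so g is the middle locus and the order is h – g – e.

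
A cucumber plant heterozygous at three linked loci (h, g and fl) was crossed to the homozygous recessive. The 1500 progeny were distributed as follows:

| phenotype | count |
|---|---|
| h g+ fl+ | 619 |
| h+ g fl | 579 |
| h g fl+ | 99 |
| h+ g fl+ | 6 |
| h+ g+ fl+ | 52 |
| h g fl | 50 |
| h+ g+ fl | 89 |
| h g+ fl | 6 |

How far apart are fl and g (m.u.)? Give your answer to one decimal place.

The two most frequent reciprocal classes, h+ g fl and h g+ fl+, are the parental types, so the F1 was h+ g fl / h g+ fl+.
The two rarest classes, h+ g fl+ and h g+ fl, are the double crossovers. Comparing them with the parentals, only the fl allele has switched, so fl is the middle locus and the order is g – fl – h.
Crossovers in the g–fl interval produce the single-crossover classes h+ g+ fl and h g fl+ (89 + 99 = 188) plus the double crossovers (12).
RF(g–fl) = (188 + 12) / 1500 = 200/1500 = 0.1333 → 13.3 m.u.

13.3 m.u.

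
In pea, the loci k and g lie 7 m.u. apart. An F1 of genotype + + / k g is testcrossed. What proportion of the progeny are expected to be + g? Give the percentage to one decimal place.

A map distance of 7 m.u. corresponds to a recombination frequency of 0.070.
The F1 is + + / k g, so + g is a recombinant gamete class with expected frequency r/2 = 0.070/2 = 0.0350.
That is 0.0350 = 3.5% of the progeny.

3.5%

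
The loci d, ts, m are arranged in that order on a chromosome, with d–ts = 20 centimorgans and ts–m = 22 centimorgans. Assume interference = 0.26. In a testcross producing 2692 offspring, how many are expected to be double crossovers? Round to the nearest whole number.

88

Map distances give recombination frequencies of 0.200 and 0.220 for the two intervals.
With interference 0.26 (so coincidence = 0.74), expected double-crossover frequency = 0.200 × 0.220 × 0.74 = 0.03256.
Expected number = 0.03256 × 2692 = 87.65 ≈ 88.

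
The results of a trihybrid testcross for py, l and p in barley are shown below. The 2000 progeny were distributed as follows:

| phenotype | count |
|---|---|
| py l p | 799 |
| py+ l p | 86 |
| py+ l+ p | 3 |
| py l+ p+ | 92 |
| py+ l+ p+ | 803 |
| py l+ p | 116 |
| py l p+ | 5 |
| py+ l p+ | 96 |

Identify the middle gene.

The two most frequent reciprocal classes, py+ l+ p+ and py l p, are the parental types, so the F1 was py+ l+ p+ / py l p.
The two rarest classes, py+ l+ p and py l p+, are the double crossovers. Comparing them with the parentals, only the p allele has switched, so p is the middle locus and the order is py – p – l.

p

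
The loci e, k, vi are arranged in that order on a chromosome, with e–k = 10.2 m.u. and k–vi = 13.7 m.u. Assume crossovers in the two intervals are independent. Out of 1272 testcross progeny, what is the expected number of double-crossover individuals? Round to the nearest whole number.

Map distances give recombination frequencies of 0.102 and 0.137 for the two intervals.
With no interference, expected double-crossover frequency = 0.102 × 0.137 = 0.01397.
Expected number = 0.01397 × 1272 = 17.77 ≈ 18.

18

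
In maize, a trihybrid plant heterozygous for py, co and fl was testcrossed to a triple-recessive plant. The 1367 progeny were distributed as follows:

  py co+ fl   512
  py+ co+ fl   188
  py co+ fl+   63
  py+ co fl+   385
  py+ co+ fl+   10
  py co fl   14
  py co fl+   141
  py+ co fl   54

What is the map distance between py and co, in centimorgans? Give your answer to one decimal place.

25.8 centimorgans

The two most frequent reciprocal classes, py co+ fl and py+ co fl+, are the parental types, so the F1 was py co+ fl / py+ co fl+.
The two rarest classes, py co fl and py+ co+ fl+, are the double crossovers. Comparing them with the parentals, only the co allele has switched, so co is the middle locus and the order is fl – co – py.
Crossovers in the co–py interval produce the single-crossover classes py+ co+ fl and py co fl+ (188 + 141 = 329) plus the double crossovers (24).
RF(co–py) = (329 + 24) / 1367 = 353/1367 = 0.2582 → 25.8 centimorgans.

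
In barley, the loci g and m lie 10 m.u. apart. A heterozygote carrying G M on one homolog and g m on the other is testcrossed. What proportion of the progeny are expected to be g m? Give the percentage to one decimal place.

45.0%

A map distance of 10 m.u. corresponds to a recombination frequency of 0.100.
The F1 is G M / g m, so g m is a parental gamete class with expected frequency (1 − r)/2 = 0.900/2 = 0.4500.
That is 0.4500 = 45.0% of the progeny.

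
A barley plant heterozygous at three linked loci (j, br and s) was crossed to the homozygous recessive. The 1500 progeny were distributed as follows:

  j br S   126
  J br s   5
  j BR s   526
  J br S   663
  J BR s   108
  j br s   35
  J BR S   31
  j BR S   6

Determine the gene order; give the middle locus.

The two most frequent reciprocal classes, J br S and j BR s, are the parental types, so the F1 was J br S / j BR s.
The two rarest classes, J br s and j BR S, are the double crossovers. Comparing them with the parentals, only the s allele has switched, so s is the middle locus and the order is j – s – br.

s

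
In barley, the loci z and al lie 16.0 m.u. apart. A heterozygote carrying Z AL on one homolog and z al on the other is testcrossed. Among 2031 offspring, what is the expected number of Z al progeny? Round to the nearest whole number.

162

A map distance of 16.0 m.u. corresponds to a recombination frequency of 0.160.
The F1 is Z AL / z al, so Z al is a recombinant gamete class with expected frequency r/2 = 0.160/2 = 0.0800.
Expected number = 0.0800 × 2031 = 162.48 ≈ 162.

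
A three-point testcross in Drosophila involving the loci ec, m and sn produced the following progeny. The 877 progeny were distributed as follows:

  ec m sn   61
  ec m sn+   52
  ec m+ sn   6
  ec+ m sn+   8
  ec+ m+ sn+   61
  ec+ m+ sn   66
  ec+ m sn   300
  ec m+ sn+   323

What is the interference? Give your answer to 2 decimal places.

0.32

The two most frequent reciprocal classes, ec m+ sn+ and ec+ m sn, are the parental types, so the F1 was ec m+ sn+ / ec+ m sn.
The two rarest classes, ec m+ sn and ec+ m sn+, are the double crossovers. Comparing them with the parentals, only the sn allele has switched, so sn is the middle locus and the order is m – sn – ec.
m–sn: (118 + 14)/877 = 0.1505; sn–ec: (122 + 14)/877 = 0.1551.
Expected DCO frequency = 0.1505 × 0.1551 ≈ 0.02334; observed = 14/877 ≈ 0.01596.
Coefficient of coincidence = 0.01596/0.02334 ≈ 0.68; interference = 1 − 0.68 = 0.32.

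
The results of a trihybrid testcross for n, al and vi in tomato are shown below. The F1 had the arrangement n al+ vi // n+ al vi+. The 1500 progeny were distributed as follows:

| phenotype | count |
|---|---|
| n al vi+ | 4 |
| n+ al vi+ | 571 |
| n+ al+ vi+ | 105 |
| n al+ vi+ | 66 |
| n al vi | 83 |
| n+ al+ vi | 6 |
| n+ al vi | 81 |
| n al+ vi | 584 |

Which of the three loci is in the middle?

The two rarest classes, n+ al+ vi and n al vi+, are the double crossovers. Comparing them with the parentals, only the n allele has switched, so n is the middle locus and the order is vi – n – al.

n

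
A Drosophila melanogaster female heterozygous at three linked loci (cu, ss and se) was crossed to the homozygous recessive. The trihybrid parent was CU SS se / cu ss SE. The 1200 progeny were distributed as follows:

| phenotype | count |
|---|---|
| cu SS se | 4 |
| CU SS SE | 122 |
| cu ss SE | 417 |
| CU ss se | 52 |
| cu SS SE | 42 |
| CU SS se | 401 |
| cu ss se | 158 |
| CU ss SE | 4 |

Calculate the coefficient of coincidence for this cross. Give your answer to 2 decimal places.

The two rarest classes, cu SS se and CU ss SE, are the double crossovers. Comparing them with the parentals, only the cu allele has switched, so cu is the middle locus and the order is se – cu – ss.
se–cu: (280 + 8)/1200 = 0.2400; cu–ss: (94 + 8)/1200 = 0.0850.
Expected DCO frequency = 0.2400 × 0.0850 ≈ 0.02040; observed = 8/1200 ≈ 0.00667.
Coefficient of coincidence = 0.00667/0.02040 ≈ 0.33.

0.33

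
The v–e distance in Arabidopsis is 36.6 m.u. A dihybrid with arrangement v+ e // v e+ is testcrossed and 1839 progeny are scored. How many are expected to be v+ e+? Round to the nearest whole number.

A map distance of 36.6 m.u. corresponds to a recombination frequency of 0.366.
The F1 is v+ e / v e+, so v+ e+ is a recombinant gamete class with expected frequency r/2 = 0.366/2 = 0.1830.
Expected number = 0.1830 × 1839 = 336.54 ≈ 337.

337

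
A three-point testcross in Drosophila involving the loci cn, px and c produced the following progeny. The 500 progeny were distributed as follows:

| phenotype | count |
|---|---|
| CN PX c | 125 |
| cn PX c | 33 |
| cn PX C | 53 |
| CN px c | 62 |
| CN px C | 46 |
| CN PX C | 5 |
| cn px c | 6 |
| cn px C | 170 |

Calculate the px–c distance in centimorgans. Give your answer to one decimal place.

25.2 centimorgans

The two most frequent reciprocal classes, cn px C and CN PX c, are the parental types, so the F1 was cn px C / CN PX c.
The two rarest classes, cn px c and CN PX C, are the double crossovers. Comparing them with the parentals, only the c allele has switched, so c is the middle locus and the order is cn – c – px.
Crossovers in the c–px interval produce the single-crossover classes cn PX C and CN px c (53 + 62 = 115) plus the double crossovers (11).
RF(c–px) = (115 + 11) / 500 = 126/500 = 0.2520 → 25.2 centimorgans.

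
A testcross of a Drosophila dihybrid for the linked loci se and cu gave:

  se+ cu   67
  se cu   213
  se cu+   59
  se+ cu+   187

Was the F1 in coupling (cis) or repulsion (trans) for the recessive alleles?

cis

The two most frequent classes are se+ cu+ (187) and se cu (213); these are the parental (non-recombinant) types.
So the F1 carried se+ cu+ on one chromosome and se cu on the other — the recessive alleles are on the same chromosome (cis / coupling).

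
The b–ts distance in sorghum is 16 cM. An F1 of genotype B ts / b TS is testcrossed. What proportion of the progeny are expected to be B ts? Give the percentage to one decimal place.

42.0%

A map distance of 16 cM corresponds to a recombination frequency of 0.160.
The F1 is B ts / b TS, so B ts is a parental gamete class with expected frequency (1 − r)/2 = 0.840/2 = 0.4200.
That is 0.4200 = 42.0% of the progeny.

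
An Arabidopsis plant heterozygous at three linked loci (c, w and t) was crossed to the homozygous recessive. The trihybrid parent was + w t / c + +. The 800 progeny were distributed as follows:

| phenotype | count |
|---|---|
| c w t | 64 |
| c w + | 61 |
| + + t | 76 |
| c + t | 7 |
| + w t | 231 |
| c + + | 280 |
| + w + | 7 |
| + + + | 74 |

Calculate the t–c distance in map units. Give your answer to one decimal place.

The two rarest classes, + w + and c + t, are the double crossovers. Comparing them with the parentals, only the t allele has switched, so t is the middle locus and the order is w – t – c.
Crossovers in the t–c interval produce the single-crossover classes c w t and + + + (64 + 74 = 138) plus the double crossovers (14).
RF(t–c) = (138 + 14) / 800 = 152/800 = 0.1900 → 19.0 map units.

19.0 map units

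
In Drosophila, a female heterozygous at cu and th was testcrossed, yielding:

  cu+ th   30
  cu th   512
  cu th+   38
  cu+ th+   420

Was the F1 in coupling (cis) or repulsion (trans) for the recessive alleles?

The two most frequent classes are cu+ th+ (420) and cu th (512); these are the parental (non-recombinant) types.
So the F1 carried cu+ th+ on one chromosome and cu th on the other — the recessive alleles are on the same chromosome (cis / coupling).

cis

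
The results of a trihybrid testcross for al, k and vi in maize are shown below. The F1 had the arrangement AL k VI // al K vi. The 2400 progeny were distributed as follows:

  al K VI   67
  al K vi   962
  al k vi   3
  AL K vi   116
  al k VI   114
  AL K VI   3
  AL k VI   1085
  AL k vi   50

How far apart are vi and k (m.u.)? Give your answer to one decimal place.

5.1 m.u.

The two rarest classes, AL K VI and al k vi, are the double crossovers. Comparing them with the parentals, only the k allele has switched, so k is the middle locus and the order is al – k – vi.
Crossovers in the k–vi interval produce the single-crossover classes AL k vi and al K VI (50 + 67 = 117) plus the double crossovers (6).
RF(k–vi) = (117 + 6) / 2400 = 123/2400 = 0.0512 → 5.1 m.u.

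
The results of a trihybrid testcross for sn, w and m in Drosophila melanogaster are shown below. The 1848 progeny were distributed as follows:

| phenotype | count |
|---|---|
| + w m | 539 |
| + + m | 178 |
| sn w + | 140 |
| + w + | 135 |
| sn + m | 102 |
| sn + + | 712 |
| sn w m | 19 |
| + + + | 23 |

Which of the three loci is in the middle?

sn

The two most frequent reciprocal classes, sn + + and + w m, are the parental types, so the F1 was sn + + / + w m.
The two rarest classes, + + + and sn w m, are the double crossovers. Comparing them with the parentals, only the sn allele has switched, so sn is the middle locus and the order is w – sn – m.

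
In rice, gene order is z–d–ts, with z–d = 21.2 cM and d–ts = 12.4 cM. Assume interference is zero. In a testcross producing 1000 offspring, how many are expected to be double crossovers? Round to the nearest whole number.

26

Map distances give recombination frequencies of 0.212 and 0.124 for the two intervals.
With no interference, expected double-crossover frequency = 0.212 × 0.124 = 0.02629.
Expected number = 0.02629 × 1000 = 26.29 ≈ 26.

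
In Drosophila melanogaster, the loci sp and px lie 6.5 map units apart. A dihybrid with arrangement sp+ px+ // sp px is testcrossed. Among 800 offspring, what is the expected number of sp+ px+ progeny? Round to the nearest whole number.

374

A map distance of 6.5 map units corresponds to a recombination frequency of 0.065.
The F1 is sp+ px+ / sp px, so sp+ px+ is a parental gamete class with expected frequency (1 − r)/2 = 0.935/2 = 0.4675.
Expected number = 0.4675 × 800 = 374.00 ≈ 374.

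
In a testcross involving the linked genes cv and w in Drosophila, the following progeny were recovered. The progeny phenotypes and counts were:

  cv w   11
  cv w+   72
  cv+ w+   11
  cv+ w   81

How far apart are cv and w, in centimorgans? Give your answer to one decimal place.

The two most frequent classes, cv+ w (81) and cv w+ (72), are the parental types, so the F1 was cv+ w / cv w+.
The recombinant classes are cv+ w+ and cv w: 11 + 11 = 22.
Recombination frequency = 22/175 = 0.1257 ≈ 12.6%, i.e. 12.6 centimorgans.

12.6 centimorgans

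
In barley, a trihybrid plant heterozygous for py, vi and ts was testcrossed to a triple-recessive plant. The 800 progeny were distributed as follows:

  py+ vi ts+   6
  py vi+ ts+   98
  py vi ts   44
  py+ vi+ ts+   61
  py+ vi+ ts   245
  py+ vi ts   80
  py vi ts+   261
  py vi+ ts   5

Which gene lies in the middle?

The two most frequent reciprocal classes, py vi ts+ and py+ vi+ ts, are the parental types, so the F1 was py vi ts+ / py+ vi+ ts.
The two rarest classes, py+ vi ts+ and py vi+ ts, are the double crossovers. Comparing them with the parentals, only the py allele has switched, so py is the middle locus and the order is vi – py – ts.

py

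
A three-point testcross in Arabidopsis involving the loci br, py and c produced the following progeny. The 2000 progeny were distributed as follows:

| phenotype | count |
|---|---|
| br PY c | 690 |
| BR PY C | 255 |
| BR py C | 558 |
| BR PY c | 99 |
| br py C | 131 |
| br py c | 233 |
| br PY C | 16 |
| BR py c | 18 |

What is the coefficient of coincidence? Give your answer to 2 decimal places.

0.49

The two most frequent reciprocal classes, br PY c and BR py C, are the parental types, so the F1 was br PY c / BR py C.
The two rarest classes, br PY C and BR py c, are the double crossovers. Comparing them with the parentals, only the c allele has switched, so c is the middle locus and the order is py – c – br.
py–c: (488 + 34)/2000 = 0.2610; c–br: (230 + 34)/2000 = 0.1320.
Expected DCO frequency = 0.2610 × 0.1320 ≈ 0.03445; observed = 34/2000 ≈ 0.01700.
Coefficient of coincidence = 0.01700/0.03445 ≈ 0.49.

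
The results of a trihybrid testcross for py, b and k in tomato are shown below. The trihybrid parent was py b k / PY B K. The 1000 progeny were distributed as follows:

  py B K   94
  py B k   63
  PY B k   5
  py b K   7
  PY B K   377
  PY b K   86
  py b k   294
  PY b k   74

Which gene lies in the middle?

k

The two rarest classes, py b K and PY B k, are the double crossovers. Comparing them with the parentals, only the k allele has switched, so k is the middle locus and the order is b – k – py.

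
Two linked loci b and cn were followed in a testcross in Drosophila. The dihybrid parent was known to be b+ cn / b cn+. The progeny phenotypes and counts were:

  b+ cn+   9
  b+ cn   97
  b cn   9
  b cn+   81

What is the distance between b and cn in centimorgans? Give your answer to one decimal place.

The recombinant classes are b+ cn+ and b cn: 9 + 9 = 18.
Recombination frequency = 18/196 = 0.0918 ≈ 9.2%, i.e. 9.2 centimorgans.

9.2 centimorgans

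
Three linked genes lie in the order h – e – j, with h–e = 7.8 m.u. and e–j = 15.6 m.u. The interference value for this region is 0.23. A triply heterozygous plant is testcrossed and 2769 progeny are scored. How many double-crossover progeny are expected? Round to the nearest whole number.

Map distances give recombination frequencies of 0.078 and 0.156 for the two intervals.
With interference 0.23 (so coincidence = 0.77), expected double-crossover frequency = 0.078 × 0.156 × 0.77 = 0.00937.
Expected number = 0.00937 × 2769 = 25.94 ≈ 26.

26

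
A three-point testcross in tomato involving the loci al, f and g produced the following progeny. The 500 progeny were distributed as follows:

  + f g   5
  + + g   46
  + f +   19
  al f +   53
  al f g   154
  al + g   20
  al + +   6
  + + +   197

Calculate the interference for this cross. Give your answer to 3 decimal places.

0.000

The two most frequent reciprocal classes, al f g and + + +, are the parental types, so the F1 was al f g / + + +.
The two rarest classes, + f g and al + +, are the double crossovers. Comparing them with the parentals, only the al allele has switched, so al is the middle locus and the order is g – al – f.
g–al: (99 + 11)/500 = 0.2200; al–f: (39 + 11)/500 = 0.1000.
Expected DCO frequency = 0.2200 × 0.1000 ≈ 0.02200; observed = 11/500 ≈ 0.02200.
Coefficient of coincidence = 0.02200/0.02200 ≈ 1.000; interference = 1 − 1.000 = 0.000.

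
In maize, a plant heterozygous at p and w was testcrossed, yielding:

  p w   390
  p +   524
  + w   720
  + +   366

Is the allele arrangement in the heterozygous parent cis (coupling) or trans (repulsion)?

The two most frequent classes are + w (720) and p + (524); these are the parental (non-recombinant) types.
So the F1 carried + w on one chromosome and p + on the other — the recessive alleles are on opposite chromosomes (trans / repulsion).

trans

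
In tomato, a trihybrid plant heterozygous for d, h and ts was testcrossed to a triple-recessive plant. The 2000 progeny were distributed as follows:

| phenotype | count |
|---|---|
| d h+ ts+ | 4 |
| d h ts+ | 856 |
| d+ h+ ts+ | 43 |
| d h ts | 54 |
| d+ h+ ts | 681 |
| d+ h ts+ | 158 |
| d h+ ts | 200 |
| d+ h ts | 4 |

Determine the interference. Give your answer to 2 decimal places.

0.58

The two most frequent reciprocal classes, d h ts+ and d+ h+ ts, are the parental types, so the F1 was d h ts+ / d+ h+ ts.
The two rarest classes, d h+ ts+ and d+ h ts, are the double crossovers. Comparing them with the parentals, only the h allele has switched, so h is the middle locus and the order is d – h – ts.
d–h: (358 + 8)/2000 = 0.1830; h–ts: (97 + 8)/2000 = 0.0525.
Expected DCO frequency = 0.1830 × 0.0525 ≈ 0.00961; observed = 8/2000 ≈ 0.00400.
Coefficient of coincidence = 0.00400/0.00961 ≈ 0.42; interference = 1 − 0.42 = 0.58.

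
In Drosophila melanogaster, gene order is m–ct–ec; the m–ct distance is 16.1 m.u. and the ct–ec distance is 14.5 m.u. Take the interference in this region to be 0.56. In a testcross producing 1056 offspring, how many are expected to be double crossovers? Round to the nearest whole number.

Map distances give recombination frequencies of 0.161 and 0.145 for the two intervals.
With interference 0.56 (so coincidence = 0.44), expected double-crossover frequency = 0.161 × 0.145 × 0.44 = 0.01027.
Expected number = 0.01027 × 1056 = 10.85 ≈ 11.

11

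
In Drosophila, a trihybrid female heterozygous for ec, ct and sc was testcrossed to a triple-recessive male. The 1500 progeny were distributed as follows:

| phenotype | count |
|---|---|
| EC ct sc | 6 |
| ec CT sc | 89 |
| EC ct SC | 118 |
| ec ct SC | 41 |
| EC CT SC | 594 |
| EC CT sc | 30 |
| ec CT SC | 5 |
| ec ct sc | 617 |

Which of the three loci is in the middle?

ec

The two most frequent reciprocal classes, ec ct sc and EC CT SC, are the parental types, so the F1 was ec ct sc / EC CT SC.
The two rarest classes, EC ct sc and ec CT SC, are the double crossovers. Comparing them with the parentals, only the ec allele has switched, so ec is the middle locus and the order is sc – ec – ct.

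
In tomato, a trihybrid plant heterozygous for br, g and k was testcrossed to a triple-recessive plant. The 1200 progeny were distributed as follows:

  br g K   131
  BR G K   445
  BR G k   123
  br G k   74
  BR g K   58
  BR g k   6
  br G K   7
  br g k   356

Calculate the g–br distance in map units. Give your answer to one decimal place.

The two most frequent reciprocal classes, br g k and BR G K, are the parental types, so the F1 was br g k / BR G K.
The two rarest classes, BR g k and br G K, are the double crossovers. Comparing them with the parentals, only the br allele has switched, so br is the middle locus and the order is k – br – g.
Crossovers in the br–g interval produce the single-crossover classes br G k and BR g K (74 + 58 = 132) plus the double crossovers (13).
RF(br–g) = (132 + 13) / 1200 = 145/1200 = 0.1208 → 12.1 map units.

12.1 map units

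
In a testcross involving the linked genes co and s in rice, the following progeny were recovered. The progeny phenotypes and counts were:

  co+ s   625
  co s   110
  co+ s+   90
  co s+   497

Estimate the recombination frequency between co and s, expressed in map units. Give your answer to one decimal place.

The two most frequent classes, co+ s (625) and co s+ (497), are the parental types, so the F1 was co+ s / co s+.
The recombinant classes are co+ s+ and co s: 90 + 110 = 200.
Recombination frequency = 200/1322 = 0.1513 ≈ 15.1%, i.e. 15.1 map units.

15.1 map units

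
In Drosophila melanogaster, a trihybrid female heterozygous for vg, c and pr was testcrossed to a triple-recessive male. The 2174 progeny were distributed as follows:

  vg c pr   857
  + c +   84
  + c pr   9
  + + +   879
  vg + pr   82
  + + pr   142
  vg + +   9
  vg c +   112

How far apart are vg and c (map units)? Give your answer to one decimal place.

The two most frequent reciprocal classes, + + + and vg c pr, are the parental types, so the F1 was + + + / vg c pr.
The two rarest classes, vg + + and + c pr, are the double crossovers. Comparing them with the parentals, only the vg allele has switched, so vg is the middle locus and the order is c – vg – pr.
Crossovers in the c–vg interval produce the single-crossover classes + c + and vg + pr (84 + 82 = 166) plus the double crossovers (18).
RF(c–vg) = (166 + 18) / 2174 = 184/2174 = 0.0846 → 8.5 map units.

8.5 map units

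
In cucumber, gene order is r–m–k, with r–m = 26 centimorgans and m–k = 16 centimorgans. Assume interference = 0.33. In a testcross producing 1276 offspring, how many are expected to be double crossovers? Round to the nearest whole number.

36

Map distances give recombination frequencies of 0.260 and 0.160 for the two intervals.
With interference 0.33 (so coincidence = 0.67), expected double-crossover frequency = 0.260 × 0.160 × 0.67 = 0.02787.
Expected number = 0.02787 × 1276 = 35.56 ≈ 36.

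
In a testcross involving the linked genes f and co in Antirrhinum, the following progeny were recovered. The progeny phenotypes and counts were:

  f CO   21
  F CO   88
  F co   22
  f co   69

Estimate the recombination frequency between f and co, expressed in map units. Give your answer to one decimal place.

The two most frequent classes, F CO (88) and f co (69), are the parental types, so the F1 was F CO / f co.
The recombinant classes are F co and f CO: 22 + 21 = 43.
Recombination frequency = 43/200 = 0.2150 ≈ 21.5%, i.e. 21.5 map units.

21.5 map units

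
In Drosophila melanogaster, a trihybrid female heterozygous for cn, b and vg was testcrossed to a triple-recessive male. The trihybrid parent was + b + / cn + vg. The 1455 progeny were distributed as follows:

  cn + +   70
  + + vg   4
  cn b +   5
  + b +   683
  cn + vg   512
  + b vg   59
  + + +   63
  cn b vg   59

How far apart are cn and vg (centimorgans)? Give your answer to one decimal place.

9.5 centimorgans

The two rarest classes, cn b + and + + vg, are the double crossovers. Comparing them with the parentals, only the cn allele has switched, so cn is the middle locus and the order is vg – cn – b.
Crossovers in the vg–cn interval produce the single-crossover classes + b vg and cn + + (59 + 70 = 129) plus the double crossovers (9).
RF(vg–cn) = (129 + 9) / 1455 = 138/1455 = 0.0948 → 9.5 centimorgans.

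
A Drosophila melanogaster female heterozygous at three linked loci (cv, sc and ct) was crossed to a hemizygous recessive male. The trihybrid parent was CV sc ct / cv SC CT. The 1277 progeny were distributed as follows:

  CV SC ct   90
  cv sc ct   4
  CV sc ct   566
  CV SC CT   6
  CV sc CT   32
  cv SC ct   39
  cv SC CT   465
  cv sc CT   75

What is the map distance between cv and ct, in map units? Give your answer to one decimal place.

The two rarest classes, cv sc ct and CV SC CT, are the double crossovers. Comparing them with the parentals, only the cv allele has switched, so cv is the middle locus and the order is sc – cv – ct.
Crossovers in the cv–ct interval produce the single-crossover classes CV sc CT and cv SC ct (32 + 39 = 71) plus the double crossovers (10).
RF(cv–ct) = (71 + 10) / 1277 = 81/1277 = 0.0634 → 6.3 map units.

6.3 map units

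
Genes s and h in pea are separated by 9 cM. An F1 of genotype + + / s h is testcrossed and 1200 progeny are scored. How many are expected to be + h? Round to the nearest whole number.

A map distance of 9 cM corresponds to a recombination frequency of 0.090.
The F1 is + + / s h, so + h is a recombinant gamete class with expected frequency r/2 = 0.090/2 = 0.0450.
Expected number = 0.0450 × 1200 = 54.00 ≈ 54.

54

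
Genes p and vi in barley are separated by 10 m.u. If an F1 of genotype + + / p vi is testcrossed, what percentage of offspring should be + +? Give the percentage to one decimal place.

A map distance of 10 m.u. corresponds to a recombination frequency of 0.100.
The F1 is + + / p vi, so + + is a parental gamete class with expected frequency (1 − r)/2 = 0.900/2 = 0.4500.
That is 0.4500 = 45.0% of the progeny.

45.0%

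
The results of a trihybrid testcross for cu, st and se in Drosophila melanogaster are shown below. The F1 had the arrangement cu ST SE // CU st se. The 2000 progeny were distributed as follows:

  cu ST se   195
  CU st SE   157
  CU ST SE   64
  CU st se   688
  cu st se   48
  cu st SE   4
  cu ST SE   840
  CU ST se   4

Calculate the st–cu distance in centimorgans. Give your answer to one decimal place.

6.0 centimorgans

The two rarest classes, cu st SE and CU ST se, are the double crossovers. Comparing them with the parentals, only the st allele has switched, so st is the middle locus and the order is se – st – cu.
Crossovers in the st–cu interval produce the single-crossover classes CU ST SE and cu st se (64 + 48 = 112) plus the double crossovers (8).
RF(st–cu) = (112 + 8) / 2000 = 120/2000 = 0.0600 → 6.0 centimorgans.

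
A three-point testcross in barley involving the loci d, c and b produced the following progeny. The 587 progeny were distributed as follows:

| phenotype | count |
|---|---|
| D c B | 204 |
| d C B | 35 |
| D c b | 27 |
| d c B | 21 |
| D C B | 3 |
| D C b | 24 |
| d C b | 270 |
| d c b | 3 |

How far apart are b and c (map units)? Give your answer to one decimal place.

11.6 map units

The two most frequent reciprocal classes, d C b and D c B, are the parental types, so the F1 was d C b / D c B.
The two rarest classes, d c b and D C B, are the double crossovers. Comparing them with the parentals, only the c allele has switched, so c is the middle locus and the order is b – c – d.
Crossovers in the b–c interval produce the single-crossover classes d C B and D c b (35 + 27 = 62) plus the double crossovers (6).
RF(b–c) = (62 + 6) / 587 = 68/587 = 0.1158 → 11.6 map units.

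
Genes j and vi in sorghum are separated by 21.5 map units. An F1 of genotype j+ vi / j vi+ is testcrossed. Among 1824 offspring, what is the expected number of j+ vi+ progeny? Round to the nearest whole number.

A map distance of 21.5 map units corresponds to a recombination frequency of 0.215.
The F1 is j+ vi / j vi+, so j+ vi+ is a recombinant gamete class with expected frequency r/2 = 0.215/2 = 0.1075.
Expected number = 0.1075 × 1824 = 196.08 ≈ 196.

196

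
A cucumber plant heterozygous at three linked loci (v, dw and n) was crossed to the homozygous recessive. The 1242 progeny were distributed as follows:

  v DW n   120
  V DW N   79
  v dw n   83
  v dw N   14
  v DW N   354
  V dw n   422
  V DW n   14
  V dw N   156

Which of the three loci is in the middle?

dw

The two most frequent reciprocal classes, V dw n and v DW N, are the parental types, so the F1 was V dw n / v DW N.
The two rarest classes, V DW n and v dw N, are the double crossovers. Comparing them with the parentals, only the dw allele has switched, so dw is the middle locus and the order is n – dw – v.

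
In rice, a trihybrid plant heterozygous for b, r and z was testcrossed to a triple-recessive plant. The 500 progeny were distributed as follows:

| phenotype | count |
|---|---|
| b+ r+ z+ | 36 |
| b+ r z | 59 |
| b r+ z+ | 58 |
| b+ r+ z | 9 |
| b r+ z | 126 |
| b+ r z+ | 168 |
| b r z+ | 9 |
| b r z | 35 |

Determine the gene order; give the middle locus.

b

The two most frequent reciprocal classes, b+ r z+ and b r+ z, are the parental types, so the F1 was b+ r z+ / b r+ z.
The two rarest classes, b r z+ and b+ r+ z, are the double crossovers. Comparing them with the parentals, only the b allele has switched, so b is the middle locus and the order is r – b – z.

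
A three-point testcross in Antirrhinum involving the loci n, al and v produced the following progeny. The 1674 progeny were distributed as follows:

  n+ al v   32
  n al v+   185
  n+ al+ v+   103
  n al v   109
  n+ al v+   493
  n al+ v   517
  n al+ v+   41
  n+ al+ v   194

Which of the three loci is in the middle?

The two most frequent reciprocal classes, n al+ v and n+ al v+, are the parental types, so the F1 was n al+ v / n+ al v+.
The two rarest classes, n al+ v+ and n+ al v, are the double crossovers. Comparing them with the parentals, only the v allele has switched, so v is the middle locus and the order is n – v – al.

v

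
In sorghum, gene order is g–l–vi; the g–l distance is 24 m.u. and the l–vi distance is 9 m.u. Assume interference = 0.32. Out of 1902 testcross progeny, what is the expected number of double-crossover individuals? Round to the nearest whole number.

28

Map distances give recombination frequencies of 0.240 and 0.090 for the two intervals.
With interference 0.32 (so coincidence = 0.68), expected double-crossover frequency = 0.240 × 0.090 × 0.68 = 0.01469.
Expected number = 0.01469 × 1902 = 27.94 ≈ 28.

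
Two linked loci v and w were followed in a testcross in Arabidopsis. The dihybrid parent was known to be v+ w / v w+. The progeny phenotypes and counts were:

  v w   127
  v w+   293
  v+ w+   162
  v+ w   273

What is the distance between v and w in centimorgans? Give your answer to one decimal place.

The recombinant classes are v+ w+ and v w: 162 + 127 = 289.
Recombination frequency = 289/855 = 0.3380 ≈ 33.8%, i.e. 33.8 centimorgans.

33.8 centimorgans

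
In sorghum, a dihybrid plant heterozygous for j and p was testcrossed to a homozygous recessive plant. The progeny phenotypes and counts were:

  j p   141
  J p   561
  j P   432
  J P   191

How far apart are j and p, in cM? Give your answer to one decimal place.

25.1 cM

The two most frequent classes, J p (561) and j P (432), are the parental types, so the F1 was J p / j P.
The recombinant classes are J P and j p: 191 + 141 = 332.
Recombination frequency = 332/1325 = 0.2506 ≈ 25.1%, i.e. 25.1 cM.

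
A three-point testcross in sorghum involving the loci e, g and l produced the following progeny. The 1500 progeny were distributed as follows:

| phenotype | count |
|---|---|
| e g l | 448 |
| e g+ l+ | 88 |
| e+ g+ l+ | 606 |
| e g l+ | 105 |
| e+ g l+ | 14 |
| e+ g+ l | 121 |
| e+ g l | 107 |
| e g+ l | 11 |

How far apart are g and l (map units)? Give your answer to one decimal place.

16.7 map units

The two most frequent reciprocal classes, e g l and e+ g+ l+, are the parental types, so the F1 was e g l / e+ g+ l+.
The two rarest classes, e g+ l and e+ g l+, are the double crossovers. Comparing them with the parentals, only the g allele has switched, so g is the middle locus and the order is l – g – e.
Crossovers in the l–g interval produce the single-crossover classes e g l+ and e+ g+ l (105 + 121 = 226) plus the double crossovers (25).
RF(l–g) = (226 + 25) / 1500 = 251/1500 = 0.1673 → 16.7 map units.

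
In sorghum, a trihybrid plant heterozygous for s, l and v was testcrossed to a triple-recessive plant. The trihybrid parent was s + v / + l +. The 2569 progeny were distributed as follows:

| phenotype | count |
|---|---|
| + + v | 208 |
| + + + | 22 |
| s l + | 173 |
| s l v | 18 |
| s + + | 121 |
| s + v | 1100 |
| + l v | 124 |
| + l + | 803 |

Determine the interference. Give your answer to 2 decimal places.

0.14

The two rarest classes, s l v and + + +, are the double crossovers. Comparing them with the parentals, only the l allele has switched, so l is the middle locus and the order is s – l – v.
s–l: (381 + 40)/2569 = 0.1639; l–v: (245 + 40)/2569 = 0.1109.
Expected DCO frequency = 0.1639 × 0.1109 ≈ 0.01818; observed = 40/2569 ≈ 0.01557.
Coefficient of coincidence = 0.01557/0.01818 ≈ 0.86; interference = 1 − 0.86 = 0.14.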